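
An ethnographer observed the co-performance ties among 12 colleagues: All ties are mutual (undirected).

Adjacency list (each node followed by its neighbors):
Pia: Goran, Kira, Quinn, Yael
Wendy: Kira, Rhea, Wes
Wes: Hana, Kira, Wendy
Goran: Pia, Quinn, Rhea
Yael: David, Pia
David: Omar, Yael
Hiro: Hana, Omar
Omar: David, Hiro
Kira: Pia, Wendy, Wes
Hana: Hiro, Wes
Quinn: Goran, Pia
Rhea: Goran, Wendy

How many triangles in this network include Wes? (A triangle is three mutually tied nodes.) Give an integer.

Wes's neighbors: Hana, Kira, and Wendy.
Neighbor pairs that are themselves tied: Wes–Kira–Wendy. Each forms one triangle with Wes, for 1 in total.

1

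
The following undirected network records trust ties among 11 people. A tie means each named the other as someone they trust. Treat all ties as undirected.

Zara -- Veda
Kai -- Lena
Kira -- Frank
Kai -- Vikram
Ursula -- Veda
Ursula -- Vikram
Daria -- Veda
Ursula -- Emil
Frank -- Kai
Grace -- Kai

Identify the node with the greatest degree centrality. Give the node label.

Kai

Degrees — Daria:1, Emil:1, Frank:2, Grace:1, Kai:4, Kira:1, Lena:1, Ursula:3, Veda:3, Vikram:2, Zara:1.
The maximum is 4, attained only by Kai.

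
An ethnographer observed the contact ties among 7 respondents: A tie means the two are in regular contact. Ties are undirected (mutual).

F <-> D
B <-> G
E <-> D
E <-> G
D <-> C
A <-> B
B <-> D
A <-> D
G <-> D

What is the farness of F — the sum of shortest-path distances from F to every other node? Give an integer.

Distances from F: A:2, B:2, C:2, D:1, E:2, G:2.
Sum = 2 + 2 + 2 + 1 + 2 + 2 = 11.

11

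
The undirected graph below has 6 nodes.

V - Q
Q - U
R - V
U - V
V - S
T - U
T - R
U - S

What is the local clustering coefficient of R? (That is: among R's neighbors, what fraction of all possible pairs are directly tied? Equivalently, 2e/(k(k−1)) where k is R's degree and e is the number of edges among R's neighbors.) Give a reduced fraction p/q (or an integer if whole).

0

R's neighbors: T and V (k = 2).
Possible neighbor pairs: C(2,2) = 1. Edges among them: none → e = 0.
Clustering(R) = 0/1.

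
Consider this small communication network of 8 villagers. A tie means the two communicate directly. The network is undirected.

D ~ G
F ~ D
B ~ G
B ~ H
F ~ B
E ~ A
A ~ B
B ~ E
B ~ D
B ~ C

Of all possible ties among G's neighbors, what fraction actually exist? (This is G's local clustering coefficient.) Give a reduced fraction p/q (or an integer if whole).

1

G's neighbors: B and D (k = 2).
Possible neighbor pairs: C(2,2) = 1. Edges among them: B–D → e = 1.
Clustering(G) = 1/1.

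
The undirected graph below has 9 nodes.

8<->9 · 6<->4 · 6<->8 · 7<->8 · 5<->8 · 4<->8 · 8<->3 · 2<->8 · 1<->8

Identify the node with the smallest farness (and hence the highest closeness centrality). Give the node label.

Farness (sum of distances to all others) for each node — 1:15, 2:15, 3:15, 4:14, 5:15, 6:14, 7:15, 8:8, 9:15.
The smallest farness is 8, for 8, so 8 has the highest closeness.

8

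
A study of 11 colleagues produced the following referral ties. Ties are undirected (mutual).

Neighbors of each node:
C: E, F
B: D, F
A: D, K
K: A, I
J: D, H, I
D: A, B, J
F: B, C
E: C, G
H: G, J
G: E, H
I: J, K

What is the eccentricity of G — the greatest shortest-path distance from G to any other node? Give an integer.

4

Distances from G: A:4, B:4, C:2, D:3, E:1, F:3, H:1, I:3, J:2, K:4.
The largest is 4 (to B, A, and K), so the eccentricity of G is 4.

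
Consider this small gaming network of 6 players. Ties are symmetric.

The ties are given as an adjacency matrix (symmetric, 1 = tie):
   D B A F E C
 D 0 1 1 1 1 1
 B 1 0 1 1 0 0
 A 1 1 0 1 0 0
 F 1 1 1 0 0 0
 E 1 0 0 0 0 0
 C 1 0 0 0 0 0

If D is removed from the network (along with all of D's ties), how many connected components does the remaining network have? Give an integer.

Without D, the remaining ties split the others into: {A, B, F}; {E}; {C}.
That's 3 separate components.

3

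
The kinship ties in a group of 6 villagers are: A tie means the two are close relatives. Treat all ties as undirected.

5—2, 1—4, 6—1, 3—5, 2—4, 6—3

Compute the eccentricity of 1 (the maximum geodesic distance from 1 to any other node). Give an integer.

3

Distances from 1: 2:2, 3:2, 4:1, 5:3, 6:1.
The largest is 3 (to 5), so the eccentricity of 1 is 3.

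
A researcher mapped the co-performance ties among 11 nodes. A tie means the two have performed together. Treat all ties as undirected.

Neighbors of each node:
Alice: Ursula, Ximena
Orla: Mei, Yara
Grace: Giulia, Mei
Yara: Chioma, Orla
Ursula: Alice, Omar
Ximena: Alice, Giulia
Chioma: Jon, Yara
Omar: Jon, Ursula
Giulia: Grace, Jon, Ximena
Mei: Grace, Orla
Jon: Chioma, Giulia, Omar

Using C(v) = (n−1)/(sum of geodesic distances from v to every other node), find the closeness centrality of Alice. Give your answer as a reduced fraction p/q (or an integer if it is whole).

1/3

Distances from Alice: Chioma:4, Giulia:2, Grace:3, Jon:3, Mei:4, Omar:2, Orla:5, Ursula:1, Ximena:1, Yara:5. Sum = 30.
n = 11, so closeness = 10/30 = 1/3.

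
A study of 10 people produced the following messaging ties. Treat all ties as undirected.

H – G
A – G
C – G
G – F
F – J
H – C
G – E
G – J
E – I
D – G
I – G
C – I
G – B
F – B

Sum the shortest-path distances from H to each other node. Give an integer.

Distances from H: A:2, B:2, C:1, D:2, E:2, F:2, G:1, I:2, J:2.
Sum = 2 + 2 + 1 + 2 + 2 + 2 + 1 + 2 + 2 = 16.

16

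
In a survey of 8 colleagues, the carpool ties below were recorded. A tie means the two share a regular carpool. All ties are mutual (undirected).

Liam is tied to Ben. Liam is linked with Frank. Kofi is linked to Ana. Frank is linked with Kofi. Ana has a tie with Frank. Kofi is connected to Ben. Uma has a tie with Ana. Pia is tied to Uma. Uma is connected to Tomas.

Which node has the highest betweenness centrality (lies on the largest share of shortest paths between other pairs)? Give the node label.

Unnormalized betweenness of each node: Ana:12, Ben:1/2, Frank:9/2, Kofi:9/2, Liam:1/2, Pia:0, Tomas:0, Uma:11.
Ana has the largest value, 12, making it the main broker — the node through which the most shortest paths run.

Ana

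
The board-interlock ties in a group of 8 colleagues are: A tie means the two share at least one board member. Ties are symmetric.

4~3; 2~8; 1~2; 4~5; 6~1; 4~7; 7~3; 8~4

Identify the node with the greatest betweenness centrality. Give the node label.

4

Unnormalized betweenness of each node: 1:6, 2:10, 3:0, 4:14, 5:0, 6:0, 7:0, 8:12.
4 has the largest value, 14, making it the main broker — the node through which the most shortest paths run.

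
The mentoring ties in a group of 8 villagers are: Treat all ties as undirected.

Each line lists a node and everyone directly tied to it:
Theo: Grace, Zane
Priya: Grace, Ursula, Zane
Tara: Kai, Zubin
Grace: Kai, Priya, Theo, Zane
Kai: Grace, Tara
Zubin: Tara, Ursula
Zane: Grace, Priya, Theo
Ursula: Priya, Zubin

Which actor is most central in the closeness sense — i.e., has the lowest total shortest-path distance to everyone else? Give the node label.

Farness (sum of distances to all others) for each node — Grace:11, Kai:13, Priya:12, Tara:15, Theo:16, Ursula:14, Zane:13, Zubin:16.
The smallest farness is 11, for Grace, so Grace has the highest closeness.

Grace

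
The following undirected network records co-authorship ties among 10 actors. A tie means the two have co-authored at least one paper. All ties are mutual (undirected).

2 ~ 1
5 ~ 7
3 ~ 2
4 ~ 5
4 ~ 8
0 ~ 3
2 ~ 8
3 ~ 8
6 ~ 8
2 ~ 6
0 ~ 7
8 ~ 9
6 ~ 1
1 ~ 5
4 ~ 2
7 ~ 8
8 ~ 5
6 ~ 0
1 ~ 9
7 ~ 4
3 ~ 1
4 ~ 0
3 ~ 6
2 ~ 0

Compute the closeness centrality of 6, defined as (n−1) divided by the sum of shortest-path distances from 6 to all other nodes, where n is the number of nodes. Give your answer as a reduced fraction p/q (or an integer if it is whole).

Distances from 6: 0:1, 1:1, 2:1, 3:1, 4:2, 5:2, 7:2, 8:1, 9:2. Sum = 13.
n = 10, so closeness = 9/13.

9/13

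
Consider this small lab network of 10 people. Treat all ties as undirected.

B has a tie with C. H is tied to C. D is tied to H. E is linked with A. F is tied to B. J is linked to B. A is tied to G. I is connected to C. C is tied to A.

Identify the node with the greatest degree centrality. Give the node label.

Degrees — A:3, B:3, C:4, D:1, E:1, F:1, G:1, H:2, I:1, J:1.
The maximum is 4, attained only by C.

C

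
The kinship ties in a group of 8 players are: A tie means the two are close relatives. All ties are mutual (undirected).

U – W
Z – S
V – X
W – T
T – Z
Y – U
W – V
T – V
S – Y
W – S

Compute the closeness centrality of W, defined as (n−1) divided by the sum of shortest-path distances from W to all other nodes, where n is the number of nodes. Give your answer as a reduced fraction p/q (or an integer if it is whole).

Distances from W: S:1, T:1, U:1, V:1, X:2, Y:2, Z:2. Sum = 10.
n = 8, so closeness = 7/10.

7/10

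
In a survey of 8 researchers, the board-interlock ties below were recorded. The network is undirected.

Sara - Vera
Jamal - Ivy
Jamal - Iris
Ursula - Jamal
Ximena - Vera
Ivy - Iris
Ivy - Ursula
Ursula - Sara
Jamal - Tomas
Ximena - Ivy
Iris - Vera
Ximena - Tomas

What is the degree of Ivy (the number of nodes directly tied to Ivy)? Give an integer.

Ivy is directly tied to Iris, Jamal, Ursula, and Ximena. That is 4 neighbors, so the degree of Ivy is 4.

4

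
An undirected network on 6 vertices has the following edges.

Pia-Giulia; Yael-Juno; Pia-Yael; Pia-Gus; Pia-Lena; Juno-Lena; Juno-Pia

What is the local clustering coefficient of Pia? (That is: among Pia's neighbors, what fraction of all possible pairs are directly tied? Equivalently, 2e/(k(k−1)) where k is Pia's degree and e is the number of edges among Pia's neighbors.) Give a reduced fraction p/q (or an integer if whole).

Pia's neighbors: Giulia, Gus, Juno, Lena, and Yael (k = 5).
Possible neighbor pairs: C(5,2) = 10. Edges among them: Juno–Lena, Juno–Yael → e = 2.
Clustering(Pia) = 2/10 = 1/5.

1/5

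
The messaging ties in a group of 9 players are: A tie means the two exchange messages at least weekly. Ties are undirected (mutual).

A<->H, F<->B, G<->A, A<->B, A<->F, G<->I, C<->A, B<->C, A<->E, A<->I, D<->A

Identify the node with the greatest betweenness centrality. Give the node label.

Unnormalized betweenness of each node: A:49/2, B:1/2, C:0, D:0, E:0, F:0, G:0, H:0, I:0.
A has the largest value, 49/2, making it the main broker — the node through which the most shortest paths run.

A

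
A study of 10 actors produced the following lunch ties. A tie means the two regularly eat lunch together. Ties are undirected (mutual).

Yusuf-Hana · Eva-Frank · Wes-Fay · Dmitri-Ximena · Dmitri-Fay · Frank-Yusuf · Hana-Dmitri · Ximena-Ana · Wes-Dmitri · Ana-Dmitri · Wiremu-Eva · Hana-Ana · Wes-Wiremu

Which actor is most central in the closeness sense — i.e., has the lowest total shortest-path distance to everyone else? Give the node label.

Farness (sum of distances to all others) for each node — Ana:19, Dmitri:15, Eva:23, Fay:20, Frank:23, Hana:17, Wes:17, Wiremu:20, Ximena:22, Yusuf:20.
The smallest farness is 15, for Dmitri, so Dmitri has the highest closeness.

Dmitri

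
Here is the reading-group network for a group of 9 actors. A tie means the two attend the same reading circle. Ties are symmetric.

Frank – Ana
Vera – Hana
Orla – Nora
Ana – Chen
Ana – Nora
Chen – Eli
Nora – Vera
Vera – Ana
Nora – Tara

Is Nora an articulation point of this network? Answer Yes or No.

Yes

Removing Nora leaves {Ana, Chen, Eli, Frank, Hana, and Vera} with no path to {Orla}, so the network splits into 3 components. Nora is a cut vertex.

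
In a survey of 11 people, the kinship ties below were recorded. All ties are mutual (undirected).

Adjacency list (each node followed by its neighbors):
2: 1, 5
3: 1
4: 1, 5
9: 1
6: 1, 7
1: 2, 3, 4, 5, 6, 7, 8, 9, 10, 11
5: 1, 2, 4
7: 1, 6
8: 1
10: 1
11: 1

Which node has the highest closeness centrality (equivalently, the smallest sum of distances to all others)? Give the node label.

1

Farness (sum of distances to all others) for each node — 1:10, 2:18, 3:19, 4:18, 5:17, 6:18, 7:18, 8:19, 9:19, 10:19, 11:19.
The smallest farness is 10, for 1, so 1 has the highest closeness.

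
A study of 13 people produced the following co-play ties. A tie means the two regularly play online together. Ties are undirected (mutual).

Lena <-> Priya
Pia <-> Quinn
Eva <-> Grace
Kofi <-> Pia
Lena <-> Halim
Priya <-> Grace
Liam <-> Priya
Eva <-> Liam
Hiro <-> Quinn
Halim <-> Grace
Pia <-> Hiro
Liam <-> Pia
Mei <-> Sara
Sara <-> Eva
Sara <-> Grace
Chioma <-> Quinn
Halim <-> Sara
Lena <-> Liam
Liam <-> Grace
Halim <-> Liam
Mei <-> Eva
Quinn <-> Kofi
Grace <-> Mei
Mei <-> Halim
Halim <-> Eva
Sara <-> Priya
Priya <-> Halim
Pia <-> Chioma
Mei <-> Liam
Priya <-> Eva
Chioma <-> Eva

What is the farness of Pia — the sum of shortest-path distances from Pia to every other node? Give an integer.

Distances from Pia: Chioma:1, Eva:2, Grace:2, Halim:2, Hiro:1, Kofi:1, Lena:2, Liam:1, Mei:2, Priya:2, Quinn:1, Sara:3.
Sum = 1 + 2 + 2 + 2 + 1 + 1 + 2 + 1 + 2 + 2 + 1 + 3 = 20.

20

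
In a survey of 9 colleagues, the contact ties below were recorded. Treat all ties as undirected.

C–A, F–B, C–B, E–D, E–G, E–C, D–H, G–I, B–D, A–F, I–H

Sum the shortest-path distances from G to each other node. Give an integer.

18

Distances from G: A:3, B:3, C:2, D:2, E:1, F:4, H:2, I:1.
Sum = 3 + 3 + 2 + 2 + 1 + 4 + 2 + 1 = 18.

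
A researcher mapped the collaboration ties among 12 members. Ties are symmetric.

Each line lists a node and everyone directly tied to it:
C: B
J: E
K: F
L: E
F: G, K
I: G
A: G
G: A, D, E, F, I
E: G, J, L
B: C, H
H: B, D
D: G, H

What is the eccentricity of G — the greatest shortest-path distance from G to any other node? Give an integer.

Distances from G: A:1, B:3, C:4, D:1, E:1, F:1, H:2, I:1, J:2, K:2, L:2.
The largest is 4 (to C), so the eccentricity of G is 4.

4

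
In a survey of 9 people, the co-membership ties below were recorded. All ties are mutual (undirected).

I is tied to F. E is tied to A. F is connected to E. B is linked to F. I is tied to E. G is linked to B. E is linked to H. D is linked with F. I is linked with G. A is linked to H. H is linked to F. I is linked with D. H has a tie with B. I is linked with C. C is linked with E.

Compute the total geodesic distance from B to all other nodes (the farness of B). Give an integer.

14

Distances from B: A:2, C:3, D:2, E:2, F:1, G:1, H:1, I:2.
Sum = 2 + 3 + 2 + 2 + 1 + 1 + 1 + 2 = 14.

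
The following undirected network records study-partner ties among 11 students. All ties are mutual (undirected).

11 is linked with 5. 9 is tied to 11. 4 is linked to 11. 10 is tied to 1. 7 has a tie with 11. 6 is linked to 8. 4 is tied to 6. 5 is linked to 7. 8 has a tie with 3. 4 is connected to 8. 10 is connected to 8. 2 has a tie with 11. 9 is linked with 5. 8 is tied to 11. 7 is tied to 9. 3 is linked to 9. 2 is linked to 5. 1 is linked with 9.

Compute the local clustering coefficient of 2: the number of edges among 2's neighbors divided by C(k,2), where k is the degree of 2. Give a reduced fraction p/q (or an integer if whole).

2's neighbors: 5 and 11 (k = 2).
Possible neighbor pairs: C(2,2) = 1. Edges among them: 5–11 → e = 1.
Clustering(2) = 1/1.

1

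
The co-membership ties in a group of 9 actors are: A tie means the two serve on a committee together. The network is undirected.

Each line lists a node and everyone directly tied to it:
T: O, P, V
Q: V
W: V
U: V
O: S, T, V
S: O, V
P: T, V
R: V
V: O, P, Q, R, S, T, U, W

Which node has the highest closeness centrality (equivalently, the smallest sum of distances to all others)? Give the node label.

Farness (sum of distances to all others) for each node — O:13, P:14, Q:15, R:15, S:14, T:13, U:15, V:8, W:15.
The smallest farness is 8, for V, so V has the highest closeness.

V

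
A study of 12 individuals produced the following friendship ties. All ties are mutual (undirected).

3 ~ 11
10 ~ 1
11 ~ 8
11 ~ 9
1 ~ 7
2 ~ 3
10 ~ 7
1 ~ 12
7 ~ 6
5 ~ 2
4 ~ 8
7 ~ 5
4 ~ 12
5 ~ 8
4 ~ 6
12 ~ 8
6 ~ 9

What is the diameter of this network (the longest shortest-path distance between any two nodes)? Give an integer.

4

Eccentricity of each node (its greatest distance to any other): 1:4, 2:3, 3:4, 4:3, 5:3, 6:3, 7:3, 8:3, 9:3, 10:4, 11:4, 12:3.
The maximum eccentricity is 4, realized for instance by the pair 1–3 via 1 – 12 – 8 – 11 – 3. So the diameter is 4.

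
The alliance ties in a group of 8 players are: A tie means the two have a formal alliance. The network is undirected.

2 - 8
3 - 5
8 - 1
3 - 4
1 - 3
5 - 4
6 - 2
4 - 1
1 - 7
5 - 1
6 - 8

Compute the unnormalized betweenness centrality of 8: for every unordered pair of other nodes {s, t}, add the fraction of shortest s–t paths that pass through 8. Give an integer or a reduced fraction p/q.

Pairs whose geodesics pass through 8 — 2–5: 1; 2–7: 1; 2–3: 1; 2–1: 1; 2–4: 1; 6–5: 1; 6–7: 1; 6–3: 1; 6–1: 1; 6–4: 1.
All other pairs contribute 0.
Summing the contributions gives betweenness(8) = 10.

10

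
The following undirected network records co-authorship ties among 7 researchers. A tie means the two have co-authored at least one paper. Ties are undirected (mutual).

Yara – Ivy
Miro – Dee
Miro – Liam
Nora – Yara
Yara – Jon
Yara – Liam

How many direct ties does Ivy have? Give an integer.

1

Ivy is directly tied to Yara. That is 1 neighbor, so the degree of Ivy is 1.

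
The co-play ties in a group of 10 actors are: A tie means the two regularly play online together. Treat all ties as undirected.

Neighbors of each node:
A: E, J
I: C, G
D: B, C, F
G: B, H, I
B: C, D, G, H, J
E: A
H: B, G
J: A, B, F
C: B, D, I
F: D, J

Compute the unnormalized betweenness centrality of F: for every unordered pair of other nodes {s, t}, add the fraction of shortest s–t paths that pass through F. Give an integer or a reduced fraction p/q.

3/2

Pairs whose geodesics pass through F — A–D: 1/2; D–E: 1/2; D–J: 1/2.
All other pairs contribute 0.
Summing the contributions gives betweenness(F) = 3/2.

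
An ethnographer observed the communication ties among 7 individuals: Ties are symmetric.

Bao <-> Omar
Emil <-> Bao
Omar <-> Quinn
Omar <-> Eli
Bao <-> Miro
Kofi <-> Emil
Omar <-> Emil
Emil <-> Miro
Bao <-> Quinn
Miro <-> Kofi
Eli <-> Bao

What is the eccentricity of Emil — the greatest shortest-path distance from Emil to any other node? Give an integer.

2

Distances from Emil: Bao:1, Eli:2, Kofi:1, Miro:1, Omar:1, Quinn:2.
The largest is 2 (to Quinn and Eli), so the eccentricity of Emil is 2.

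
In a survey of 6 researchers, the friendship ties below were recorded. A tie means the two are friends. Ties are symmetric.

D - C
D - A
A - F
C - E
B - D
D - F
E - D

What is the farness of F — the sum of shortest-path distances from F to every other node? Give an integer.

Distances from F: A:1, B:2, C:2, D:1, E:2.
Sum = 1 + 2 + 2 + 1 + 2 = 8.

8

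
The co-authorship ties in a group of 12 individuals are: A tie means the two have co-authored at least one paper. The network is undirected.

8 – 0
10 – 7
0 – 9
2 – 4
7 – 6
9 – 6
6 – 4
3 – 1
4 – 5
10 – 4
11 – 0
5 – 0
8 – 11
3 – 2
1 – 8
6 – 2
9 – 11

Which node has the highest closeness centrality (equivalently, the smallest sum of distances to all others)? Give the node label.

Farness (sum of distances to all others) for each node — 0:22, 1:28, 2:22, 3:26, 4:21, 5:23, 6:20, 7:28, 8:26, 9:22, 10:29, 11:25.
The smallest farness is 20, for 6, so 6 has the highest closeness.

6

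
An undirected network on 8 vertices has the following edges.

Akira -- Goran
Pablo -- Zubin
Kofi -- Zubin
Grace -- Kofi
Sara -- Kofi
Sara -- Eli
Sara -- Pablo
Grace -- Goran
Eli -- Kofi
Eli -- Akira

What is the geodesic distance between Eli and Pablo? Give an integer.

One shortest route is Eli – Sara – Pablo, which uses 2 edges, and Eli and Pablo are not directly tied, so nothing shorter exists. So d(Eli,Pablo) = 2.

2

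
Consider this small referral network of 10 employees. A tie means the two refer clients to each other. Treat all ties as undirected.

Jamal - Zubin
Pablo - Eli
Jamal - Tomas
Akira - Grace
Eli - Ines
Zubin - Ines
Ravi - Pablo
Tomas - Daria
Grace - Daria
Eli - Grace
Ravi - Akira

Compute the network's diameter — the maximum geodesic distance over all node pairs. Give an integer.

Eccentricity of each node (its greatest distance to any other): Akira:4, Daria:3, Eli:3, Grace:3, Ines:3, Jamal:5, Pablo:4, Ravi:5, Tomas:4, Zubin:4.
The maximum eccentricity is 5, realized for instance by the pair Jamal–Ravi via Jamal – Tomas – Daria – Grace – Akira – Ravi. So the diameter is 5.

5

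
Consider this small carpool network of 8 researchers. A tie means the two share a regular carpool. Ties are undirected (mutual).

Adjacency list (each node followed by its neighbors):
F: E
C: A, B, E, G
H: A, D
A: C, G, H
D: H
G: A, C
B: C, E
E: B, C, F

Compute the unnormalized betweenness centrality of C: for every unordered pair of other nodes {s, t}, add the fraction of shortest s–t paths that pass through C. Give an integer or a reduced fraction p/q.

Pairs whose geodesics pass through C — B–H: 1; B–D: 1; B–A: 1; B–G: 1; H–F: 1; H–E: 1; F–D: 1; F–A: 1; F–G: 1; D–E: 1; A–E: 1; E–G: 1.
All other pairs contribute 0.
Summing the contributions gives betweenness(C) = 12.

12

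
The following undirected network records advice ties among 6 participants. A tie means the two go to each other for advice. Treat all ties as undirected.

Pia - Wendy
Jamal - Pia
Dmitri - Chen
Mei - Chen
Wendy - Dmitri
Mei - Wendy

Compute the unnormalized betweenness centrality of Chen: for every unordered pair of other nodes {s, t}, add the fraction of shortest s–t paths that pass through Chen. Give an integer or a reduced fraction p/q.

Pairs whose geodesics pass through Chen — Dmitri–Mei: 1/2.
All other pairs contribute 0.
Summing the contributions gives betweenness(Chen) = 1/2.

1/2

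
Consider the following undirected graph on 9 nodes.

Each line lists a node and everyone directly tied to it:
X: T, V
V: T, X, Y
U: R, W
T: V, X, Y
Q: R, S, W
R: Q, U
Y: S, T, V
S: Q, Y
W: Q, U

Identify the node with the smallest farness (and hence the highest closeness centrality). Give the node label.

S

Farness (sum of distances to all others) for each node — Q:17, R:22, S:16, T:21, U:27, V:21, W:22, X:27, Y:17.
The smallest farness is 16, for S, so S has the highest closeness.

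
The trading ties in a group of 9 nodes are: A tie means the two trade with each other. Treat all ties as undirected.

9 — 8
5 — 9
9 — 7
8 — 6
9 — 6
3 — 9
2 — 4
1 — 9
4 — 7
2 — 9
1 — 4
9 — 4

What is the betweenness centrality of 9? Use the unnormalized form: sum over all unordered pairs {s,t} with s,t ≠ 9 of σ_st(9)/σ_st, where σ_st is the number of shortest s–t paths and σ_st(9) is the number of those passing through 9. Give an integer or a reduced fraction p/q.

Pairs whose geodesics pass through 9 — 6–4: 1; 6–5: 1; 6–2: 1; 6–7: 1; 6–3: 1; 6–1: 1; 4–5: 1; 4–8: 1; 4–3: 1; 5–8: 1; 5–2: 1; 5–7: 1; 5–3: 1; 5–1: 1 … (+10 more pairs).
All other pairs contribute 0.
Summing the contributions gives betweenness(9) = 45/2.

45/2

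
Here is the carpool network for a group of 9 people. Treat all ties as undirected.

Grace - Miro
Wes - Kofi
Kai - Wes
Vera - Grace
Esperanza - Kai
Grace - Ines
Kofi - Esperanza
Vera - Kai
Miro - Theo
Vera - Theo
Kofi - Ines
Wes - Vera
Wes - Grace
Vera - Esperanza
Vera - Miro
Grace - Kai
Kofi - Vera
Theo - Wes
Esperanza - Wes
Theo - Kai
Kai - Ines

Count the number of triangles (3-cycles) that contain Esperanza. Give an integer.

Esperanza's neighbors: Kai, Kofi, Vera, and Wes.
Neighbor pairs that are themselves tied: Esperanza–Kai–Vera; Esperanza–Kai–Wes; Esperanza–Kofi–Vera; Esperanza–Kofi–Wes; Esperanza–Vera–Wes. Each forms one triangle with Esperanza, for 5 in total.

5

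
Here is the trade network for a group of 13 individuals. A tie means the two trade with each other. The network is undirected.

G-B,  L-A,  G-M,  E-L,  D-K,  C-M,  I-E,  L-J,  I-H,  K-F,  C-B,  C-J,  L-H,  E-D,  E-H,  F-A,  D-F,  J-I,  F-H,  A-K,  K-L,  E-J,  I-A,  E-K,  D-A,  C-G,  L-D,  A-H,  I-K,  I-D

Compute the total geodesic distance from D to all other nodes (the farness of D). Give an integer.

Distances from D: A:1, B:4, C:3, E:1, F:1, G:4, H:2, I:1, J:2, K:1, L:1, M:4.
Sum = 1 + 4 + 3 + 1 + 1 + 4 + 2 + 1 + 2 + 1 + 1 + 4 = 25.

25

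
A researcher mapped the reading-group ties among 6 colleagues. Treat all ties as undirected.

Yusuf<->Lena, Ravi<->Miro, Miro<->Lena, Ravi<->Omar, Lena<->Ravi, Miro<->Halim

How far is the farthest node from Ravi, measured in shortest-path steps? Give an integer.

Distances from Ravi: Halim:2, Lena:1, Miro:1, Omar:1, Yusuf:2.
The largest is 2 (to Halim and Yusuf), so the eccentricity of Ravi is 2.

2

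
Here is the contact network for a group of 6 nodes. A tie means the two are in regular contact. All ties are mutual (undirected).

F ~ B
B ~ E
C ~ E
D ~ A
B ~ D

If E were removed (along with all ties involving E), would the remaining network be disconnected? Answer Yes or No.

Yes

Removing E leaves {A, B, D, and F} with no path to {C}, so the network splits into 2 components. E is a cut vertex.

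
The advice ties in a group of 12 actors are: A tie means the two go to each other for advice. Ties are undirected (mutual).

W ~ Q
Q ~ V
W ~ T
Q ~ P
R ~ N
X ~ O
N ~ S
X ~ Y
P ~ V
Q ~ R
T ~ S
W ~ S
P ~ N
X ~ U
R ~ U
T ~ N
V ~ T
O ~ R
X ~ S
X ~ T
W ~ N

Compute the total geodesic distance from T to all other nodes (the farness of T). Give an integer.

17

Distances from T: N:1, O:2, P:2, Q:2, R:2, S:1, U:2, V:1, W:1, X:1, Y:2.
Sum = 1 + 2 + 2 + 2 + 2 + 1 + 2 + 1 + 1 + 1 + 2 = 17.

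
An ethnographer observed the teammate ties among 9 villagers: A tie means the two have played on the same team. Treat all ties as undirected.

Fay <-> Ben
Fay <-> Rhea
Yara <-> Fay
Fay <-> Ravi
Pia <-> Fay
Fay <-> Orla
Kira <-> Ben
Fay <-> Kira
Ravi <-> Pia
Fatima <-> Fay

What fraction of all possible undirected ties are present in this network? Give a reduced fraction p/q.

5/18

There are 10 edges and 9 nodes, so the maximum possible is C(9,2) = 36.
Density = 10/36 = 5/18.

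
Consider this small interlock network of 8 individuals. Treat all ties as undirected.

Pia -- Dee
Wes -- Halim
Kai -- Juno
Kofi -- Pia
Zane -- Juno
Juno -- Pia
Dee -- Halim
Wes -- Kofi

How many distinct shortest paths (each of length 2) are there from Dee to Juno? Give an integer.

1

The shortest distance is 2, and the only length-2 path is Dee–Pia–Juno. So there is exactly 1 shortest path.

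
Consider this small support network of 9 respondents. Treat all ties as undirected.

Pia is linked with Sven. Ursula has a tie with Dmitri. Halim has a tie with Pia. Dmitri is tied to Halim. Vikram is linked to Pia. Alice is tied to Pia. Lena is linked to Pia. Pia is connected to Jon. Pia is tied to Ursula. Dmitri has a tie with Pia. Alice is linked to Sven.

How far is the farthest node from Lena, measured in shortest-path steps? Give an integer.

2

Distances from Lena: Alice:2, Dmitri:2, Halim:2, Jon:2, Pia:1, Sven:2, Ursula:2, Vikram:2.
The largest is 2 (to Jon, Alice, Vikram, Dmitri, Sven, Halim, and Ursula), so the eccentricity of Lena is 2.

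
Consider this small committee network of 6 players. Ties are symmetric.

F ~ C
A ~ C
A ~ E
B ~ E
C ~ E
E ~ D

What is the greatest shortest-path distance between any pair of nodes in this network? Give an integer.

3

Eccentricity of each node (its greatest distance to any other): A:2, B:3, C:2, D:3, E:2, F:3.
The maximum eccentricity is 3, realized for instance by the pair B–F via B – E – C – F. So the diameter is 3.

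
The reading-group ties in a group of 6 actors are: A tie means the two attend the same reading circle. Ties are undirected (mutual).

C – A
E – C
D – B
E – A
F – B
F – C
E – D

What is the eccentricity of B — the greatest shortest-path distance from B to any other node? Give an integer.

Distances from B: A:3, C:2, D:1, E:2, F:1.
The largest is 3 (to A), so the eccentricity of B is 3.

3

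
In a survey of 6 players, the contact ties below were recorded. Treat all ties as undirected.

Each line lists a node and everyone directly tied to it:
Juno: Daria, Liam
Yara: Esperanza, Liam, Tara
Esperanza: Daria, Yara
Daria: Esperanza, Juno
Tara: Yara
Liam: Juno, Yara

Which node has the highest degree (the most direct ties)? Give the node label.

Yara

Degrees — Daria:2, Esperanza:2, Juno:2, Liam:2, Tara:1, Yara:3.
The maximum is 3, attained only by Yara.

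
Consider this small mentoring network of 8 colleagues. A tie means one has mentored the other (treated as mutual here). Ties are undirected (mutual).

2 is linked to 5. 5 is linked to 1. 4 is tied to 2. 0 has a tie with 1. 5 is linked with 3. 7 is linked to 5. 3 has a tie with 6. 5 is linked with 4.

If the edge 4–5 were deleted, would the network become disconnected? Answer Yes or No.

No

Even without that edge, 4 still reaches 5 via 4 – 2 – 5, so the network stays connected. Not a bridge.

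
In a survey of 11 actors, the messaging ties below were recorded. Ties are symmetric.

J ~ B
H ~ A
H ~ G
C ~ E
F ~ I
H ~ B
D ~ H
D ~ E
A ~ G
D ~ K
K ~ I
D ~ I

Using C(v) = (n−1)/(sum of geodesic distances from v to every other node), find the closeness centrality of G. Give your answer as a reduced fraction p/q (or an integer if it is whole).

Distances from G: A:1, B:2, C:4, D:2, E:3, F:4, H:1, I:3, J:3, K:3. Sum = 26.
n = 11, so closeness = 10/26 = 5/13.

5/13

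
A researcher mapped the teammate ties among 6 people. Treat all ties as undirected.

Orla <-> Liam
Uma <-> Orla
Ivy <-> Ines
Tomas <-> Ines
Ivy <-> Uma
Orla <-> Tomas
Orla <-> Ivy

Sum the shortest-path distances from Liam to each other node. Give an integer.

Distances from Liam: Ines:3, Ivy:2, Orla:1, Tomas:2, Uma:2.
Sum = 3 + 2 + 1 + 2 + 2 = 10.

10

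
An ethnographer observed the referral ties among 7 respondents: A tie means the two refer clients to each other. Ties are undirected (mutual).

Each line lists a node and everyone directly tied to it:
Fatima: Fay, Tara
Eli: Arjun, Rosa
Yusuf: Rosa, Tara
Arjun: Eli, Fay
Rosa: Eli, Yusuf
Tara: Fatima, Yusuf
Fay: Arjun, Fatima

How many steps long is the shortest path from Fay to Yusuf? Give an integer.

3

One shortest route is Fay – Fatima – Tara – Yusuf, which uses 3 edges, and at distance 2 from Fay we only reach {Eli, Tara}, which does not include Yusuf. So d(Fay,Yusuf) = 3.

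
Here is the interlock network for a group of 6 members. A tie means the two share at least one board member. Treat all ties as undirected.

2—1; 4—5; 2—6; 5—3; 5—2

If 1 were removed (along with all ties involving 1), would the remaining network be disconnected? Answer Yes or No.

Even without 1, every remaining node can still reach every other (the residual graph is connected), so 1 is not a cut vertex.

No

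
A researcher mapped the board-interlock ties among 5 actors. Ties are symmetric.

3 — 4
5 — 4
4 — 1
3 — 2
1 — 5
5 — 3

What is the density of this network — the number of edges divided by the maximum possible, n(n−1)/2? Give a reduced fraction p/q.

There are 6 edges and 5 nodes, so the maximum possible is C(5,2) = 10.
Density = 6/10 = 3/5.

3/5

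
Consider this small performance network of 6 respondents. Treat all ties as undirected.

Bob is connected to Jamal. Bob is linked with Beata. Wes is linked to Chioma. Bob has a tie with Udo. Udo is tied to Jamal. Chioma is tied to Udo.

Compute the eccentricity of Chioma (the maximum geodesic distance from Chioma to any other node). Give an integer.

3

Distances from Chioma: Beata:3, Bob:2, Jamal:2, Udo:1, Wes:1.
The largest is 3 (to Beata), so the eccentricity of Chioma is 3.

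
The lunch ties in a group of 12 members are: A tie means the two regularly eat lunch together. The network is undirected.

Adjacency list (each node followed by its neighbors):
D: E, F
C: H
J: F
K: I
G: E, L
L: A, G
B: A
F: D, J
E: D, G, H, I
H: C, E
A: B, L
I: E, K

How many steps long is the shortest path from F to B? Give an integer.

One shortest route is F – D – E – G – L – A – B, which uses 6 edges, and at distance 5 from F we only reach {A}, which does not include B. So d(F,B) = 6.

6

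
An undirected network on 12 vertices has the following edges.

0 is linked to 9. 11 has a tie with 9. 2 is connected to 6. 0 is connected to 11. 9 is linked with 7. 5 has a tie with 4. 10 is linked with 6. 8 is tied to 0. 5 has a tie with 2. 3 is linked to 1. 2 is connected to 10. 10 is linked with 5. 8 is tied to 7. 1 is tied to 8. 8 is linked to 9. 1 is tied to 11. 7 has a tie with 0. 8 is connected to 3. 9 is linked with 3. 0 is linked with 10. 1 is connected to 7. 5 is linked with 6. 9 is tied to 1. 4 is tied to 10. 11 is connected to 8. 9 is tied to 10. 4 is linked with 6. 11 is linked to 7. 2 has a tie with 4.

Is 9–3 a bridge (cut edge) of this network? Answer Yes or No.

Even without that edge, 9 still reaches 3 via 9 – 8 – 3, so the network stays connected. Not a bridge.

No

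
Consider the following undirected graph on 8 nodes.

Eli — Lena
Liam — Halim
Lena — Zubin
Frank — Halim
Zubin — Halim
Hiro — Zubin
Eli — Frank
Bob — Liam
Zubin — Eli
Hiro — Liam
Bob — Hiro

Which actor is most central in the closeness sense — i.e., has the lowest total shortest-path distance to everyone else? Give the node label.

Farness (sum of distances to all others) for each node — Bob:15, Eli:13, Frank:14, Halim:11, Hiro:12, Lena:14, Liam:13, Zubin:10.
The smallest farness is 10, for Zubin, so Zubin has the highest closeness.

Zubin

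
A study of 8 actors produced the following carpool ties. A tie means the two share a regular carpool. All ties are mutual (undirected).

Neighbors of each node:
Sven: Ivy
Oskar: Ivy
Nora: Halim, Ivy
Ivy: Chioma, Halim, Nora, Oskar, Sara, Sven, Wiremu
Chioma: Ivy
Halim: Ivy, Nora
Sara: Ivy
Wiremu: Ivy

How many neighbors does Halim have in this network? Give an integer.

2

Halim is directly tied to Ivy and Nora. That is 2 neighbors, so the degree of Halim is 2.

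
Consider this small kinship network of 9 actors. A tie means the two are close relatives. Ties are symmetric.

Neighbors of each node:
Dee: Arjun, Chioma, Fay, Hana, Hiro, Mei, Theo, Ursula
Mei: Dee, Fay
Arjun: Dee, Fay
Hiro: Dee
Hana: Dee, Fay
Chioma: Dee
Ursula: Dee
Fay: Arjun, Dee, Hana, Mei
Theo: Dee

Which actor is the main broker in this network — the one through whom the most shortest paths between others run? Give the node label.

Dee

Unnormalized betweenness of each node: Arjun:0, Chioma:0, Dee:47/2, Fay:3/2, Hana:0, Hiro:0, Mei:0, Theo:0, Ursula:0.
Dee has the largest value, 47/2, making it the main broker — the node through which the most shortest paths run.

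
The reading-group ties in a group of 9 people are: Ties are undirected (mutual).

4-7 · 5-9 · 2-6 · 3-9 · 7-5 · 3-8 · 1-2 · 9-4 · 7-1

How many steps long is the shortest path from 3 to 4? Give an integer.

2

One shortest route is 3 – 9 – 4, which uses 2 edges, and 3 and 4 are not directly tied, so nothing shorter exists. So d(3,4) = 2.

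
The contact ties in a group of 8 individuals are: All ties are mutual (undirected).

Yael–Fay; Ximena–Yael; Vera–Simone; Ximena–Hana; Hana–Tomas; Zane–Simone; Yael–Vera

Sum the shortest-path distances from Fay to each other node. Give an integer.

Distances from Fay: Hana:3, Simone:3, Tomas:4, Vera:2, Ximena:2, Yael:1, Zane:4.
Sum = 3 + 3 + 4 + 2 + 2 + 1 + 4 = 19.

19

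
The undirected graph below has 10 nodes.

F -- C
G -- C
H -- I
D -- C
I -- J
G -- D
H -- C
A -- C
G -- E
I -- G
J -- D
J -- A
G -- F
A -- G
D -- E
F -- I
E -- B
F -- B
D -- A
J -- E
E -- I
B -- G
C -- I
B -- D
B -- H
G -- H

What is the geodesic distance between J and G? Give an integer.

One shortest route is J – A – G, which uses 2 edges, and J and G are not directly tied, so nothing shorter exists. So d(J,G) = 2.

2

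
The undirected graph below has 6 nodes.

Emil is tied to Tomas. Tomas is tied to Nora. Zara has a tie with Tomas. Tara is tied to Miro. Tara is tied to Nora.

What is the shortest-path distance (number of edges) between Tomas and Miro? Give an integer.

One shortest route is Tomas – Nora – Tara – Miro, which uses 3 edges, and at distance 2 from Tomas we only reach {Tara}, which does not include Miro. So d(Tomas,Miro) = 3.

3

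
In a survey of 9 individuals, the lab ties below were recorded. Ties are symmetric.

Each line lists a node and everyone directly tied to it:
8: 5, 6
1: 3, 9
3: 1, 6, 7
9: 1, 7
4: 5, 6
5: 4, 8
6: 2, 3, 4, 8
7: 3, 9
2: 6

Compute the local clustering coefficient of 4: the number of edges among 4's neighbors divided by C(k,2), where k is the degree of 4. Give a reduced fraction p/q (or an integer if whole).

0

4's neighbors: 5 and 6 (k = 2).
Possible neighbor pairs: C(2,2) = 1. Edges among them: none → e = 0.
Clustering(4) = 0/1.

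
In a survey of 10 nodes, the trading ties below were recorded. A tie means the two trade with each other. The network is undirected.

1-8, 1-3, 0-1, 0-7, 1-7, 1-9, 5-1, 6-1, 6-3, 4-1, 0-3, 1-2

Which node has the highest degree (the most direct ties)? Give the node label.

1

Degrees — 0:3, 1:9, 2:1, 3:3, 4:1, 5:1, 6:2, 7:2, 8:1, 9:1.
The maximum is 9, attained only by 1.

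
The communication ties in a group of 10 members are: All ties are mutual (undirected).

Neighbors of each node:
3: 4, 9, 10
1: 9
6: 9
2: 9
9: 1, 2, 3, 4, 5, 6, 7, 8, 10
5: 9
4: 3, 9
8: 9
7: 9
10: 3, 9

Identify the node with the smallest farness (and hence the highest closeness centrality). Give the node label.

9

Farness (sum of distances to all others) for each node — 1:17, 2:17, 3:15, 4:16, 5:17, 6:17, 7:17, 8:17, 9:9, 10:16.
The smallest farness is 9, for 9, so 9 has the highest closeness.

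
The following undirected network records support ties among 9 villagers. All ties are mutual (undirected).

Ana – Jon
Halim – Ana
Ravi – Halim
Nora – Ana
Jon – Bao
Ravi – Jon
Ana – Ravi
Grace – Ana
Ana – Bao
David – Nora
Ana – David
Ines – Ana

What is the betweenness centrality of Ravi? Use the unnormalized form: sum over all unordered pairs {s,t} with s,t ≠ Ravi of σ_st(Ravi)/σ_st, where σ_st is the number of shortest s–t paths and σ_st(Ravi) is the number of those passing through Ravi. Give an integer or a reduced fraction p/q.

Pairs whose geodesics pass through Ravi — Jon–Halim: 1/2.
All other pairs contribute 0.
Summing the contributions gives betweenness(Ravi) = 1/2.

1/2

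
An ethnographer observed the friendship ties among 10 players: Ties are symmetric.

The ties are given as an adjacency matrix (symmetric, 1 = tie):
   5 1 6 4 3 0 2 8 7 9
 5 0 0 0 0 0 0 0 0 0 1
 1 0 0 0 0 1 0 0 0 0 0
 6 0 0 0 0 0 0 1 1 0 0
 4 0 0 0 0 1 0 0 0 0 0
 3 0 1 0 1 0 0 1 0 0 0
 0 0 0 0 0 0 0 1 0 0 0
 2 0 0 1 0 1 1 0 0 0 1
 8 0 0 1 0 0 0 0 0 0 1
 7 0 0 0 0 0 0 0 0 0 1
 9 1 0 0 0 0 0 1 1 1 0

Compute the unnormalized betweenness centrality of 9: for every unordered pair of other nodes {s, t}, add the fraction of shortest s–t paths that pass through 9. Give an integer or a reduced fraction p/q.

35/2

Pairs whose geodesics pass through 9 — 5–1: 1; 5–6: 2/2; 5–4: 1; 5–3: 1; 5–0: 1; 5–2: 1; 5–8: 1; 5–7: 1; 1–8: 1/2; 1–7: 1; 6–7: 2/2; 4–8: 1/2; 4–7: 1; 3–8: 1/2 … (+6 more pairs).
All other pairs contribute 0.
Summing the contributions gives betweenness(9) = 35/2.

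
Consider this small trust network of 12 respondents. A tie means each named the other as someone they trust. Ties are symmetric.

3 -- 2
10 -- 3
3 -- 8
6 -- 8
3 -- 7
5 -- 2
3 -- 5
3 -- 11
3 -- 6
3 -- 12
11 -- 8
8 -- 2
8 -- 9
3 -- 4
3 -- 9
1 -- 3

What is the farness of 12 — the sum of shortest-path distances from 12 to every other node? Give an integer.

21

Distances from 12: 1:2, 2:2, 3:1, 4:2, 5:2, 6:2, 7:2, 8:2, 9:2, 10:2, 11:2.
Sum = 2 + 2 + 1 + 2 + 2 + 2 + 2 + 2 + 2 + 2 + 2 = 21.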